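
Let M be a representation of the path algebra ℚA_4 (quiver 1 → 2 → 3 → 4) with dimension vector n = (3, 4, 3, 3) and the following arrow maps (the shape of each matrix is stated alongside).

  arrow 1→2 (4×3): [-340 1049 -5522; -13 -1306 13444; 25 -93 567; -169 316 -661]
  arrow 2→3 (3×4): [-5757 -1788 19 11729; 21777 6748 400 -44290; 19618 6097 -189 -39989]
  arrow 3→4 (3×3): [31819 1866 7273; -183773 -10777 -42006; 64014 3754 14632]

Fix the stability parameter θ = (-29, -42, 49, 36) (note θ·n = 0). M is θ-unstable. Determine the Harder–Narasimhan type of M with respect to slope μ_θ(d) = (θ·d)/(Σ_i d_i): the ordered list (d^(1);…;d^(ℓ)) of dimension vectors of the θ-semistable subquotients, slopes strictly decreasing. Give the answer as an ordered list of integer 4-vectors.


Via rank(M_{q-1}∘⋯∘M_p): M ≅ I[1,3], I[1,4]^2, I[2,2], I[4,4].
μ_θ-semistable layers: μ^(1)=49; μ^(2)=85/2; μ^(3)=36; μ^(4)=-71/2; μ^(5)=-42

((0, 0, 1, 0); (0, 0, 2, 2); (0, 0, 0, 1); (3, 3, 0, 0); (0, 1, 0, 0))


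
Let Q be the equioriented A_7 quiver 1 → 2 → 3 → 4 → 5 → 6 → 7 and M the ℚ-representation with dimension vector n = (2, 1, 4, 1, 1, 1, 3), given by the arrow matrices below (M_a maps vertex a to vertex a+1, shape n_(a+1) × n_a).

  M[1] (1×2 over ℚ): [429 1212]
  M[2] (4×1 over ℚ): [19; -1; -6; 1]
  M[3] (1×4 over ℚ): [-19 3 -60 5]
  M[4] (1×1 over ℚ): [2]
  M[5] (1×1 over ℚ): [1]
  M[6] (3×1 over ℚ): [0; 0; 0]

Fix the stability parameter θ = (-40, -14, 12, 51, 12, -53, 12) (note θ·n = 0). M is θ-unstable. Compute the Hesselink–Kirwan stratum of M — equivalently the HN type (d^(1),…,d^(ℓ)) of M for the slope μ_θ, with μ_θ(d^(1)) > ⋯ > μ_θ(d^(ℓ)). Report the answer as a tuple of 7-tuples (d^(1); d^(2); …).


Via rank(M_{q-1}∘⋯∘M_p): M ≅ I[1,1], I[1,6], I[3,3]^3, I[7,7]^3.
μ_θ-semistable layers: μ^(1)=12; μ^(2)=11/2; μ^(3)=-14; μ^(4)=-40

((0, 0, 3, 0, 0, 0, 3); (0, 0, 1, 1, 1, 1, 0); (0, 1, 0, 0, 0, 0, 0); (2, 0, 0, 0, 0, 0, 0))


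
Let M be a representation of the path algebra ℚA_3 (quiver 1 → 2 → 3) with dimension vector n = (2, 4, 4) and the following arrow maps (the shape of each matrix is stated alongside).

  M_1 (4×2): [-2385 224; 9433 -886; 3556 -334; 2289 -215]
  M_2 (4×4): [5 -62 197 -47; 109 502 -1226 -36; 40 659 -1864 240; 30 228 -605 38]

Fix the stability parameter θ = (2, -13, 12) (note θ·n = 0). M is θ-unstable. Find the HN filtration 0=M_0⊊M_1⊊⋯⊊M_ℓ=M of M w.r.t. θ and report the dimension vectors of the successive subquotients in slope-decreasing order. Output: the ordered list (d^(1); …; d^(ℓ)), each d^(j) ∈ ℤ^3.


Interval decomposition of M: I[1,3]^2, I[2,3]^2.
HN type (ℓ=3): μ^(1)=12; μ^(2)=-11/2; μ^(3)=-13

((0, 0, 4); (2, 2, 0); (0, 2, 0))


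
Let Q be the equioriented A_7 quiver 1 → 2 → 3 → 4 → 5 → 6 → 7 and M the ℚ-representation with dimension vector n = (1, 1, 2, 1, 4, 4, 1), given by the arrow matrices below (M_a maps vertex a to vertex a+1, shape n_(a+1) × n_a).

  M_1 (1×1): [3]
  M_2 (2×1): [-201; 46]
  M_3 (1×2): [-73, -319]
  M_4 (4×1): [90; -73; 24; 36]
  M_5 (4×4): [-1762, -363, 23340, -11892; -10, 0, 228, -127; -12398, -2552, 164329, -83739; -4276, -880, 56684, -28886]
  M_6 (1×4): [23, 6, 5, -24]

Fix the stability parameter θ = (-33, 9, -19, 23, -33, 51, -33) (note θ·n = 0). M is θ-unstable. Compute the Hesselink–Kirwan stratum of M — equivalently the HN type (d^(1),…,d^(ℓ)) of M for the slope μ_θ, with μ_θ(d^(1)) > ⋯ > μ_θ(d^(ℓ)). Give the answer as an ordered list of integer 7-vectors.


Via rank(M_{q-1}∘⋯∘M_p): M ≅ I[1,7], I[3,3], I[5,5], I[5,6]^2, I[6,6].
μ_θ-semistable layers: μ^(1)=51; μ^(2)=9; μ^(3)=-5; μ^(4)=-19; μ^(5)=-33

((0, 0, 0, 0, 0, 3, 0); (0, 0, 0, 0, 0, 1, 1); (0, 1, 1, 1, 1, 0, 0); (0, 0, 1, 0, 0, 0, 0); (1, 0, 0, 0, 3, 0, 0))


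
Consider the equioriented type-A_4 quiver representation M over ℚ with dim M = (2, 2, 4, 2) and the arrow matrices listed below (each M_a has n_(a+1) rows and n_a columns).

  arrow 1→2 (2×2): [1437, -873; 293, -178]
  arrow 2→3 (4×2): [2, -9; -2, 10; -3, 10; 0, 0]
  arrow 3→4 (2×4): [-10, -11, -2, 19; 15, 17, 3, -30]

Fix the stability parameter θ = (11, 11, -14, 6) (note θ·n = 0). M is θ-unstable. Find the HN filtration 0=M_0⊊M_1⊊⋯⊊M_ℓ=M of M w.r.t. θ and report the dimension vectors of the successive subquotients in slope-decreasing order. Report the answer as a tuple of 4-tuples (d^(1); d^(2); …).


Interval decomposition of M: I[1,3], I[1,4], I[3,3], I[3,4].
HN type (ℓ=3): μ^(1)=6; μ^(2)=8/3; μ^(3)=-14

((0, 0, 0, 2); (2, 2, 2, 0); (0, 0, 2, 0))


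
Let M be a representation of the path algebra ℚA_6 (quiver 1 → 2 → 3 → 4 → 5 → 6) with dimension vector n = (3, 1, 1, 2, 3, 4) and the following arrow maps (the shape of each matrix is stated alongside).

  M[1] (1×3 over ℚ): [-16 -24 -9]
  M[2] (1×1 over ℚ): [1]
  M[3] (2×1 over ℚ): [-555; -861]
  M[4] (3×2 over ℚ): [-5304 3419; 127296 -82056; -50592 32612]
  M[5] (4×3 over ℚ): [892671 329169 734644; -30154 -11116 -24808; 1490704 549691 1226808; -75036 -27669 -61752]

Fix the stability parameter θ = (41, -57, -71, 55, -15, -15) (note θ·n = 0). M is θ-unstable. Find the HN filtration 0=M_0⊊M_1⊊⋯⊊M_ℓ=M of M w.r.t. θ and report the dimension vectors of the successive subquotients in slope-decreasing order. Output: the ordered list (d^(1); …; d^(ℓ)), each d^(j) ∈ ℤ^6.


Via rank(M_{q-1}∘⋯∘M_p): M ≅ I[1,1]^2, I[1,6], I[4,4], I[5,5], I[5,6], I[6,6]^2.
μ_θ-semistable layers: μ^(1)=55; μ^(2)=41; μ^(3)=25/3; μ^(4)=-15; μ^(5)=-29

((0, 0, 0, 1, 0, 0); (2, 0, 0, 0, 0, 0); (0, 0, 0, 1, 1, 1); (0, 0, 0, 0, 2, 3); (1, 1, 1, 0, 0, 0))


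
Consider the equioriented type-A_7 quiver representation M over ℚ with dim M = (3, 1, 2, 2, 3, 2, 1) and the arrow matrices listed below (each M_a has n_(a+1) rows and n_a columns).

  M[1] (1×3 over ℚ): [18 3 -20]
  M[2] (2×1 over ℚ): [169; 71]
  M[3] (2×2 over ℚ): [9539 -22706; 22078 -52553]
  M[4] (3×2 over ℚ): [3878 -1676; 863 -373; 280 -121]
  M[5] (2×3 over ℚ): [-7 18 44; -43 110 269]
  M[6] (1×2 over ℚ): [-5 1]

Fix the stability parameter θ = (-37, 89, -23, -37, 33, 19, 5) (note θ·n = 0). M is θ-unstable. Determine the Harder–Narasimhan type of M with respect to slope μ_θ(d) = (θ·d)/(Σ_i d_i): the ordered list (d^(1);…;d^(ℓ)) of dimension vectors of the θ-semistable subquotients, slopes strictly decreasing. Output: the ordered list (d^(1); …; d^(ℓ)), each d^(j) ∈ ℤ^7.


Interval decomposition of M: I[1,1]^2, I[1,7], I[3,6], I[5,5].
HN type (ℓ=6): μ^(1)=33; μ^(2)=26; μ^(3)=19; μ^(4)=29/3; μ^(5)=-30; μ^(6)=-37

((0, 0, 0, 0, 1, 0, 0); (0, 0, 0, 0, 1, 1, 0); (0, 0, 0, 0, 1, 1, 1); (0, 1, 1, 1, 0, 0, 0); (0, 0, 1, 1, 0, 0, 0); (3, 0, 0, 0, 0, 0, 0))


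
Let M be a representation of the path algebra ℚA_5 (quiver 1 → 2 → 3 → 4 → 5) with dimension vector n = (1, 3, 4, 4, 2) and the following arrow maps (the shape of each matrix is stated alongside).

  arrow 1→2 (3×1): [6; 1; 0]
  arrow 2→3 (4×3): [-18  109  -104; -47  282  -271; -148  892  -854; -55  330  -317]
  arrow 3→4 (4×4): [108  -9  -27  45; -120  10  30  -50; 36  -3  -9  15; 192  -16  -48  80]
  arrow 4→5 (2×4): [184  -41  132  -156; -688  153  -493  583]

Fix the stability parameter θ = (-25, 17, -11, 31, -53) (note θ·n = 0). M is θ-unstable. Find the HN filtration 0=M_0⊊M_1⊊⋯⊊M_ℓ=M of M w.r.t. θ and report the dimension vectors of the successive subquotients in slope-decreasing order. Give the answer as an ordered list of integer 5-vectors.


Via rank(M_{q-1}∘⋯∘M_p): M ≅ I[1,3], I[2,3]^2, I[3,5], I[4,4]^2, I[4,5].
μ_θ-semistable layers: μ^(1)=31; μ^(2)=3; μ^(3)=-11; μ^(4)=-25

((0, 0, 0, 2, 0); (0, 3, 3, 0, 0); (0, 0, 1, 2, 2); (1, 0, 0, 0, 0))


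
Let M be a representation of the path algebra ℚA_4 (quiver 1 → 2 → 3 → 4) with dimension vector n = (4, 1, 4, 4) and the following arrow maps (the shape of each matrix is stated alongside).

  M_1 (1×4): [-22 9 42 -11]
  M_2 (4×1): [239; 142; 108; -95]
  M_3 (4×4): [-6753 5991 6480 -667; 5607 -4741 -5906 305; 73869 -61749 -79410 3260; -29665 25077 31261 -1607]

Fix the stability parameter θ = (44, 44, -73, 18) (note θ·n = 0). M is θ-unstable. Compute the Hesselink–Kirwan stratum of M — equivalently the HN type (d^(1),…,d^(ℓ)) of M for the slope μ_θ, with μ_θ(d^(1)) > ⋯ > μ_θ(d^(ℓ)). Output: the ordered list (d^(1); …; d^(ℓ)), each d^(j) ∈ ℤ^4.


Interval decomposition of M: I[1,1]^3, I[1,4], I[3,3], I[3,4]^2, I[4,4].
HN type (ℓ=4): μ^(1)=44; μ^(2)=18; μ^(3)=5; μ^(4)=-73

((3, 0, 0, 0); (0, 0, 0, 4); (1, 1, 1, 0); (0, 0, 3, 0))


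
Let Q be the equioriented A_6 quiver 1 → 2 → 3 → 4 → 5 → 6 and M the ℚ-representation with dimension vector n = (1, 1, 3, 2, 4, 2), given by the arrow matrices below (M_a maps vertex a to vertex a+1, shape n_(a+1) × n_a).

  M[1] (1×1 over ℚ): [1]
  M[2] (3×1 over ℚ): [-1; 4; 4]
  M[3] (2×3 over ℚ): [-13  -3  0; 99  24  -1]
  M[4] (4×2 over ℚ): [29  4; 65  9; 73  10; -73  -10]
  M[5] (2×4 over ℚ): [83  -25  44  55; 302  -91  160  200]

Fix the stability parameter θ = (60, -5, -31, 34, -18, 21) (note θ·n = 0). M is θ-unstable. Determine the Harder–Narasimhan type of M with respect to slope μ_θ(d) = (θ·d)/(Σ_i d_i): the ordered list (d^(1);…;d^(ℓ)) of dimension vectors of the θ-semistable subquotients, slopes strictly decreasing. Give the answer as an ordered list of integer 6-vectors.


Via rank(M_{q-1}∘⋯∘M_p): M ≅ I[1,5], I[3,3], I[3,6], I[5,5], I[5,6].
μ_θ-semistable layers: μ^(1)=21; μ^(2)=8; μ^(3)=-18; μ^(4)=-31

((0, 0, 0, 0, 0, 2); (1, 1, 1, 2, 2, 0); (0, 0, 0, 0, 2, 0); (0, 0, 2, 0, 0, 0))


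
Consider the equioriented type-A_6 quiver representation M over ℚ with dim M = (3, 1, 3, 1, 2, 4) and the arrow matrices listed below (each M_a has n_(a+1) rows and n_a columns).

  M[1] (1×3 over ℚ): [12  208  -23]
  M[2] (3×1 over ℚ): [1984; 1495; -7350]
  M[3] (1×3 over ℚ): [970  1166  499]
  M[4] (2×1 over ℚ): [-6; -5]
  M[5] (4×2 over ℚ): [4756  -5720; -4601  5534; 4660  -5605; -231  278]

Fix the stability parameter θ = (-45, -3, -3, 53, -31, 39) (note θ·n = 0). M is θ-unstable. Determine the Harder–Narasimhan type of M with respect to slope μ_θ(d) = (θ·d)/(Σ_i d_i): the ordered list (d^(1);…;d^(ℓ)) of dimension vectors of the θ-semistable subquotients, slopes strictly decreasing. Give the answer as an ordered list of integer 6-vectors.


Via rank(M_{q-1}∘⋯∘M_p): M ≅ I[1,1]^2, I[1,3], I[3,3], I[3,6], I[5,6], I[6,6]^2.
μ_θ-semistable layers: μ^(1)=39; μ^(2)=11; μ^(3)=-3; μ^(4)=-31; μ^(5)=-45

((0, 0, 0, 0, 0, 4); (0, 0, 0, 1, 1, 0); (0, 1, 3, 0, 0, 0); (0, 0, 0, 0, 1, 0); (3, 0, 0, 0, 0, 0))


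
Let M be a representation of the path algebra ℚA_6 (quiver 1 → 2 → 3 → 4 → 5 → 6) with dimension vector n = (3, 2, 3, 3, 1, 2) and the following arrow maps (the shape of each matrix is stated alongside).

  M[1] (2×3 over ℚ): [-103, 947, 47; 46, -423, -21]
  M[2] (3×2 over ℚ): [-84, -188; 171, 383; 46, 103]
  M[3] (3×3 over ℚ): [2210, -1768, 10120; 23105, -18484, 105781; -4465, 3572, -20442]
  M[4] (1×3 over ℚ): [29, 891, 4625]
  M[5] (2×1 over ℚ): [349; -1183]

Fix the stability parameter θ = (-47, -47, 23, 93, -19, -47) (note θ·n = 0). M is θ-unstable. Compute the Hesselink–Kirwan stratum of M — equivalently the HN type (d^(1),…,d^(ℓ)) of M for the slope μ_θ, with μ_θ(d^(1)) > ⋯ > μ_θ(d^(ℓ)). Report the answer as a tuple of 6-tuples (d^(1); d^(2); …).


Via rank(M_{q-1}∘⋯∘M_p): M ≅ I[1,1], I[1,3], I[1,6], I[3,4], I[4,4], I[6,6].
μ_θ-semistable layers: μ^(1)=93; μ^(2)=23; μ^(3)=25/2; μ^(4)=-47

((0, 0, 0, 2, 0, 0); (0, 0, 2, 0, 0, 0); (0, 0, 1, 1, 1, 1); (3, 2, 0, 0, 0, 1))


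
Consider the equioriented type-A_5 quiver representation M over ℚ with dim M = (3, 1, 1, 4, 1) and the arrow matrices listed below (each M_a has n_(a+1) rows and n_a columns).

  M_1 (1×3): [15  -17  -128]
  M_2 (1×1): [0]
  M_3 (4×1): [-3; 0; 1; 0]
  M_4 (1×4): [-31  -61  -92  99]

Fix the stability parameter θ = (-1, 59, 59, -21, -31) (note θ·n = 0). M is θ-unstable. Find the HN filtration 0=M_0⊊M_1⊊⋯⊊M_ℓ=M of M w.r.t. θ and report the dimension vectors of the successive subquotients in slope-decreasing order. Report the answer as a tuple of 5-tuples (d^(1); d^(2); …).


Barcode: M ≅ I[1,1]^2, I[1,2], I[3,5], I[4,4]^3. HN layers by μ_θ (4 steps, strictly decreasing):
  μ^(1)=59; μ^(2)=7/3; μ^(3)=-1; μ^(4)=-21

((0, 1, 0, 0, 0); (0, 0, 1, 1, 1); (3, 0, 0, 0, 0); (0, 0, 0, 3, 0))


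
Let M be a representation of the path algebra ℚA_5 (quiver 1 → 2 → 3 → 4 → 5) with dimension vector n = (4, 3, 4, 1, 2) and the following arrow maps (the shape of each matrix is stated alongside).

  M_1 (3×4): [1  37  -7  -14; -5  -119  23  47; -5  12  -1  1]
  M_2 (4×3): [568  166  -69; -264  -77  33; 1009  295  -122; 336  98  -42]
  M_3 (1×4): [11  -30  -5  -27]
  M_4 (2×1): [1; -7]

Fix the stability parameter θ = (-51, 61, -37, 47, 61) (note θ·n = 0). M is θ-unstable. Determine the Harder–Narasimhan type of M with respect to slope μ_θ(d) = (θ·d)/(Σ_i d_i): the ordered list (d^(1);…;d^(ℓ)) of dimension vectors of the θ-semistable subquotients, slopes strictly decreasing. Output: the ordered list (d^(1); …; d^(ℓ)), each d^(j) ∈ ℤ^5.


Via rank(M_{q-1}∘⋯∘M_p): M ≅ I[1,1], I[1,3]^2, I[1,5], I[3,3], I[5,5].
μ_θ-semistable layers: μ^(1)=61; μ^(2)=47; μ^(3)=12; μ^(4)=-37; μ^(5)=-51

((0, 0, 0, 0, 2); (0, 0, 0, 1, 0); (0, 3, 3, 0, 0); (0, 0, 1, 0, 0); (4, 0, 0, 0, 0))


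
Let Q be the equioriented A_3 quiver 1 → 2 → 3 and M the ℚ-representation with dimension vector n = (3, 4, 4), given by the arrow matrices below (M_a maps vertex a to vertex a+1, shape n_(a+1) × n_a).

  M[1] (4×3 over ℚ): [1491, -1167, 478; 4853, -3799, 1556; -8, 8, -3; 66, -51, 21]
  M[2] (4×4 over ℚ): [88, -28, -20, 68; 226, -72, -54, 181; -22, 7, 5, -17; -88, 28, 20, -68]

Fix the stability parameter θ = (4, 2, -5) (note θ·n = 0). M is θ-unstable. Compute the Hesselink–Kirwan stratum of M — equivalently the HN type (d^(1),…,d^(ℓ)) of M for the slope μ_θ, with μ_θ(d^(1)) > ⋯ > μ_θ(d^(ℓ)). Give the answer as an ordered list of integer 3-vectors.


Via rank(M_{q-1}∘⋯∘M_p): M ≅ I[1,2], I[1,3]^2, I[2,2], I[3,3]^2.
μ_θ-semistable layers: μ^(1)=3; μ^(2)=2; μ^(3)=1/3; μ^(4)=-5

((1, 1, 0); (0, 1, 0); (2, 2, 2); (0, 0, 2))


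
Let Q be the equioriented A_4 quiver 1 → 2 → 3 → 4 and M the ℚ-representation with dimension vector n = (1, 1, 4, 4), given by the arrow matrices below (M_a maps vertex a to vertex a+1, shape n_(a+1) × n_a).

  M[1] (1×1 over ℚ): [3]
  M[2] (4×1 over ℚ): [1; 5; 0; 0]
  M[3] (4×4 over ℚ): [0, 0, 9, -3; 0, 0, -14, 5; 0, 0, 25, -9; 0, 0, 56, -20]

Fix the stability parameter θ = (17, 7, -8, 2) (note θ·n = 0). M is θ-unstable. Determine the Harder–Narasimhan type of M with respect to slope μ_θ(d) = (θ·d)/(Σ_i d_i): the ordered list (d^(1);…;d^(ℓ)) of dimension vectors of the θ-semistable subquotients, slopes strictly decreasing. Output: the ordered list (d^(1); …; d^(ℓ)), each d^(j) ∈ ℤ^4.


Via rank(M_{q-1}∘⋯∘M_p): M ≅ I[1,3], I[3,3], I[3,4]^2, I[4,4]^2.
μ_θ-semistable layers: μ^(1)=16/3; μ^(2)=2; μ^(3)=-8

((1, 1, 1, 0); (0, 0, 0, 4); (0, 0, 3, 0))


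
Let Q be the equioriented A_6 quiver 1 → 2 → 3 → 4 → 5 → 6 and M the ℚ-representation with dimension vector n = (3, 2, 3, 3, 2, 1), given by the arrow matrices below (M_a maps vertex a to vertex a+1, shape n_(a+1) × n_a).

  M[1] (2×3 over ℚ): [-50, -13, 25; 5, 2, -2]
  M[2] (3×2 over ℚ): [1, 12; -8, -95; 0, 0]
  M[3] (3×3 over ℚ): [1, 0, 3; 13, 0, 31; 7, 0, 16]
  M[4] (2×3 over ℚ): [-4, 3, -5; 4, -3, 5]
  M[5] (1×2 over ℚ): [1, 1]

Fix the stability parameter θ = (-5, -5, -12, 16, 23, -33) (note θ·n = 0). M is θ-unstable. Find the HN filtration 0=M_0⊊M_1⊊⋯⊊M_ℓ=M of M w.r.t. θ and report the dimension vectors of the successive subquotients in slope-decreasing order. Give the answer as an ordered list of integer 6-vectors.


Barcode: M ≅ I[1,1], I[1,3], I[1,4], I[3,5], I[4,4], I[5,6]. HN layers by μ_θ (5 steps, strictly decreasing):
  μ^(1)=23; μ^(2)=16; μ^(3)=-5; μ^(4)=-22/3; μ^(5)=-12

((0, 0, 0, 0, 1, 0); (0, 0, 0, 3, 0, 0); (1, 0, 0, 0, 1, 1); (2, 2, 2, 0, 0, 0); (0, 0, 1, 0, 0, 0))


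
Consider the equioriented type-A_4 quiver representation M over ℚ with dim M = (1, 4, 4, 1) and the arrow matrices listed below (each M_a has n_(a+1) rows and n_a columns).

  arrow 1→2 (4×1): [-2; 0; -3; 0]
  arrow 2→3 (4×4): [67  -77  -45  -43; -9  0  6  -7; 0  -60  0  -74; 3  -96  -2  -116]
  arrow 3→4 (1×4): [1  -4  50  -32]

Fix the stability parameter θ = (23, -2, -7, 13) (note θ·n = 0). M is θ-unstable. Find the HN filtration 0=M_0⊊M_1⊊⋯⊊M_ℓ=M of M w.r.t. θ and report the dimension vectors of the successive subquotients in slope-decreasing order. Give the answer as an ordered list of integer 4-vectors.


Interval decomposition of M: I[1,4], I[2,3]^3.
HN type (ℓ=3): μ^(1)=13; μ^(2)=14/3; μ^(3)=-9/2

((0, 0, 0, 1); (1, 1, 1, 0); (0, 3, 3, 0))


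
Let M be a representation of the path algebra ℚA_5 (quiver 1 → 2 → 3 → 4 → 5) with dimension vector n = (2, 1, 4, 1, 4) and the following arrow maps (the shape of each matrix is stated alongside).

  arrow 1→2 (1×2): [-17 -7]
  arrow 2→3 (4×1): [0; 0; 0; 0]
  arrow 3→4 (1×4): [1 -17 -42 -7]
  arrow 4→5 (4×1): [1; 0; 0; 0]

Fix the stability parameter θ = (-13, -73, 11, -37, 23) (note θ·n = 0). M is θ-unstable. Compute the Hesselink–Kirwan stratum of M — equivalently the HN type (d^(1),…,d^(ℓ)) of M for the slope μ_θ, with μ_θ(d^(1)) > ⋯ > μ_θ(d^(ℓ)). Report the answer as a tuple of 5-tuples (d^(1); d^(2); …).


Interval decomposition of M: I[1,1], I[1,2], I[3,3]^3, I[3,5], I[5,5]^3.
HN type (ℓ=4): μ^(1)=23; μ^(2)=11; μ^(3)=-13; μ^(4)=-43

((0, 0, 0, 0, 4); (0, 0, 3, 0, 0); (1, 0, 1, 1, 0); (1, 1, 0, 0, 0))


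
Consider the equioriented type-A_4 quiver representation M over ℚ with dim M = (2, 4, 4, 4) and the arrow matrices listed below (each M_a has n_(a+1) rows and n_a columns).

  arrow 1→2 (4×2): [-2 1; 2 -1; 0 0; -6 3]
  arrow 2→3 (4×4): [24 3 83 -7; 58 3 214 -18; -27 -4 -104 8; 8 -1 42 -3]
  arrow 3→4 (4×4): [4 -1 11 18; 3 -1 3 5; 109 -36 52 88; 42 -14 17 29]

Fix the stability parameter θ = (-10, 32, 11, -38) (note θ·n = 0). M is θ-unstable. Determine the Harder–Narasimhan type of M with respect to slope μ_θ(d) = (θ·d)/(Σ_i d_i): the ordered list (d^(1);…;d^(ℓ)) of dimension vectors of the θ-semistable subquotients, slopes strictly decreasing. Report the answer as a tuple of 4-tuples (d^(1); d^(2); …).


Via rank(M_{q-1}∘⋯∘M_p): M ≅ I[1,1], I[1,4], I[2,4]^3.
μ_θ-semistable layers: μ^(1)=5/3; μ^(2)=-10

((0, 4, 4, 4); (2, 0, 0, 0))


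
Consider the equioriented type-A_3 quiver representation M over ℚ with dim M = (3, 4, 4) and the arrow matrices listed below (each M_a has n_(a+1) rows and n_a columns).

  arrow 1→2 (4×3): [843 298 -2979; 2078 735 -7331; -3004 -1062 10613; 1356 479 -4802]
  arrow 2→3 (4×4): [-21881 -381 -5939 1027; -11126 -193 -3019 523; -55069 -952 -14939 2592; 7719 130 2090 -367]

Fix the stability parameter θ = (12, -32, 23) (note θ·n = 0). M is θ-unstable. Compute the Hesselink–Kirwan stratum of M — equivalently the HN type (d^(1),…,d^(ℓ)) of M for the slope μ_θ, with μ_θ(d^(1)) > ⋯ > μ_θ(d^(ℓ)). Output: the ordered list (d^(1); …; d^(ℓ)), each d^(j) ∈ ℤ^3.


Interval decomposition of M: I[1,3]^3, I[2,3].
HN type (ℓ=3): μ^(1)=23; μ^(2)=-10; μ^(3)=-32

((0, 0, 4); (3, 3, 0); (0, 1, 0))


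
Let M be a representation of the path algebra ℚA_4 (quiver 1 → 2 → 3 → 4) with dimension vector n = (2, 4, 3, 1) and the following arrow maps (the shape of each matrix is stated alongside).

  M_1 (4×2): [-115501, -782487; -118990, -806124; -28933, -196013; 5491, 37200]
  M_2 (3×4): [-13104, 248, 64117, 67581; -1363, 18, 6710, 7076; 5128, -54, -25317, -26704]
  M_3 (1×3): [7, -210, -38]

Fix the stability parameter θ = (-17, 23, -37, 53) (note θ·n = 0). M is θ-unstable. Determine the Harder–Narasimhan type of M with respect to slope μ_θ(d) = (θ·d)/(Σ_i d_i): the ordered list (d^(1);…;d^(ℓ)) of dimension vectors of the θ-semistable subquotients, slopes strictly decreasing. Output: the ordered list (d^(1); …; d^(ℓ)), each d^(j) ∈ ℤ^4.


Interval decomposition of M: I[1,3], I[1,4], I[2,2], I[2,3].
HN type (ℓ=4): μ^(1)=53; μ^(2)=23; μ^(3)=-7; μ^(4)=-17

((0, 0, 0, 1); (0, 1, 0, 0); (0, 3, 3, 0); (2, 0, 0, 0))


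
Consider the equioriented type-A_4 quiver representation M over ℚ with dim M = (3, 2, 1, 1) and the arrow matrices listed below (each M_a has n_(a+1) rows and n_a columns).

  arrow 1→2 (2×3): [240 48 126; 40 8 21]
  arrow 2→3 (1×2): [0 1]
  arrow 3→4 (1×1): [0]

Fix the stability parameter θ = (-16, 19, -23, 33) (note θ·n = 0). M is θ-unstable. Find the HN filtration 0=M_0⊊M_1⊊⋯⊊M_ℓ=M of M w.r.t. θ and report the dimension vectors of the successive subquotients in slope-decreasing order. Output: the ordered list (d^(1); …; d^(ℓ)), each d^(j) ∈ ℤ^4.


Interval decomposition of M: I[1,1]^2, I[1,3], I[2,2], I[4,4].
HN type (ℓ=4): μ^(1)=33; μ^(2)=19; μ^(3)=-2; μ^(4)=-16

((0, 0, 0, 1); (0, 1, 0, 0); (0, 1, 1, 0); (3, 0, 0, 0))


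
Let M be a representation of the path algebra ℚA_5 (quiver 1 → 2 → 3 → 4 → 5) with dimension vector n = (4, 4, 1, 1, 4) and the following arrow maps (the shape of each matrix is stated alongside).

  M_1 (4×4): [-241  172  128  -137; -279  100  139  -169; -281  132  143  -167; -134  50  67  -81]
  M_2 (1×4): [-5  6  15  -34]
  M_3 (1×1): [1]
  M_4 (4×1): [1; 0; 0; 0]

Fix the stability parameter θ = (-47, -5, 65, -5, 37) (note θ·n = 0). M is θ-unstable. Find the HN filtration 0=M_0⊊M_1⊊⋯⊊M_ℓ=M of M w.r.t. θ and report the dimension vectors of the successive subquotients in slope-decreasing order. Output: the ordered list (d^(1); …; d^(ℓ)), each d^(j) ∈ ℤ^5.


Via rank(M_{q-1}∘⋯∘M_p): M ≅ I[1,1], I[1,2]^2, I[1,5], I[2,2], I[5,5]^3.
μ_θ-semistable layers: μ^(1)=37; μ^(2)=30; μ^(3)=-5; μ^(4)=-47

((0, 0, 0, 0, 4); (0, 0, 1, 1, 0); (0, 4, 0, 0, 0); (4, 0, 0, 0, 0))


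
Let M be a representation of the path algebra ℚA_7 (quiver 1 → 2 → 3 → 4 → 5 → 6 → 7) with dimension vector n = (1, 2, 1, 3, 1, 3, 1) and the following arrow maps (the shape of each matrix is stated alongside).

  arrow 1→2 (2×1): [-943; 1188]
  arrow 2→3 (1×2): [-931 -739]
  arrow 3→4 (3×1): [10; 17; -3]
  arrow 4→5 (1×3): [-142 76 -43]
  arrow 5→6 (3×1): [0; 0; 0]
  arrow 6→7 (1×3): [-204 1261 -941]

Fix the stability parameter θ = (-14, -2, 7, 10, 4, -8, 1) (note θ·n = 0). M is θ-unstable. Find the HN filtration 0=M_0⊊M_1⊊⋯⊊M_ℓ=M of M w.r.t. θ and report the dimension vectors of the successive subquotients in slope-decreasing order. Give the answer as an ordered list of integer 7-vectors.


Via rank(M_{q-1}∘⋯∘M_p): M ≅ I[1,5], I[2,2], I[4,4]^2, I[6,6]^2, I[6,7].
μ_θ-semistable layers: μ^(1)=10; μ^(2)=7; μ^(3)=1; μ^(4)=-2; μ^(5)=-8; μ^(6)=-14

((0, 0, 0, 2, 0, 0, 0); (0, 0, 1, 1, 1, 0, 0); (0, 0, 0, 0, 0, 0, 1); (0, 2, 0, 0, 0, 0, 0); (0, 0, 0, 0, 0, 3, 0); (1, 0, 0, 0, 0, 0, 0))


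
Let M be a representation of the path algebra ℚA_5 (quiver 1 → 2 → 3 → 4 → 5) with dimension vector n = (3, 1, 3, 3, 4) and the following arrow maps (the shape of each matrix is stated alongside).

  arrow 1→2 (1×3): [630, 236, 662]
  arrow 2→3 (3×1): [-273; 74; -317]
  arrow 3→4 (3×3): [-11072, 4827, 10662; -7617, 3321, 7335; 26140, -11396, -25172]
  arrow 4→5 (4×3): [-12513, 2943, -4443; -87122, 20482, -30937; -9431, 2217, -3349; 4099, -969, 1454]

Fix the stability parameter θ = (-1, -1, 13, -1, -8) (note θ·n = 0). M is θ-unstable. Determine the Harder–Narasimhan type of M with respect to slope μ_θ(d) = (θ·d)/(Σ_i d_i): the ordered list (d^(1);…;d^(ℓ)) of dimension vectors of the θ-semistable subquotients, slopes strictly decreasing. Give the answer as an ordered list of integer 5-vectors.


Via rank(M_{q-1}∘⋯∘M_p): M ≅ I[1,1]^2, I[1,3], I[3,4], I[3,5], I[4,5], I[5,5]^2.
μ_θ-semistable layers: μ^(1)=13; μ^(2)=6; μ^(3)=4/3; μ^(4)=-1; μ^(5)=-9/2; μ^(6)=-8

((0, 0, 1, 0, 0); (0, 0, 1, 1, 0); (0, 0, 1, 1, 1); (3, 1, 0, 0, 0); (0, 0, 0, 1, 1); (0, 0, 0, 0, 2))


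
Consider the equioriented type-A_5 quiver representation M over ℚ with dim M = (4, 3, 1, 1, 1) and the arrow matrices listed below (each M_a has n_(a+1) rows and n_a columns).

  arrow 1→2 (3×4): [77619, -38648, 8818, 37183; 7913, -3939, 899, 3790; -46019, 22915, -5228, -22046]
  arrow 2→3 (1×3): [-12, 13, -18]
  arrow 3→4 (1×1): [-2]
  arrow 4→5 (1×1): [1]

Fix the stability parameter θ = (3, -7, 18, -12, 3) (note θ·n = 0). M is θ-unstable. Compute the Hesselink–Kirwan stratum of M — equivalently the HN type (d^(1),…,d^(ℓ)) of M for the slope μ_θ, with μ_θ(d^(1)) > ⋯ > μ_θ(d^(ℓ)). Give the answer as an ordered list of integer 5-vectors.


Barcode: M ≅ I[1,1], I[1,2]^2, I[1,5]. HN layers by μ_θ (2 steps, strictly decreasing):
  μ^(1)=3; μ^(2)=-2

((1, 0, 1, 1, 1); (3, 3, 0, 0, 0))


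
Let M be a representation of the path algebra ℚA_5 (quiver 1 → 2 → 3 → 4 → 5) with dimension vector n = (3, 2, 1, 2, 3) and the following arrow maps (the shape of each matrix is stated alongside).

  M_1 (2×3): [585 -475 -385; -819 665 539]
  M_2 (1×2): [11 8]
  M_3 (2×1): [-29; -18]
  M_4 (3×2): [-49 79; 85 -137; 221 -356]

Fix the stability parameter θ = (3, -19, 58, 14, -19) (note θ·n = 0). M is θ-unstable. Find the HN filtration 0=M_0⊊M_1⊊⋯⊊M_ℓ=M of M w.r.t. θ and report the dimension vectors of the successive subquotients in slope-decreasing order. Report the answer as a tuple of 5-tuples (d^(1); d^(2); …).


Via rank(M_{q-1}∘⋯∘M_p): M ≅ I[1,1]^2, I[1,5], I[2,2], I[4,5], I[5,5].
μ_θ-semistable layers: μ^(1)=53/3; μ^(2)=3; μ^(3)=-5/2; μ^(4)=-8; μ^(5)=-19

((0, 0, 1, 1, 1); (2, 0, 0, 0, 0); (0, 0, 0, 1, 1); (1, 1, 0, 0, 0); (0, 1, 0, 0, 1))


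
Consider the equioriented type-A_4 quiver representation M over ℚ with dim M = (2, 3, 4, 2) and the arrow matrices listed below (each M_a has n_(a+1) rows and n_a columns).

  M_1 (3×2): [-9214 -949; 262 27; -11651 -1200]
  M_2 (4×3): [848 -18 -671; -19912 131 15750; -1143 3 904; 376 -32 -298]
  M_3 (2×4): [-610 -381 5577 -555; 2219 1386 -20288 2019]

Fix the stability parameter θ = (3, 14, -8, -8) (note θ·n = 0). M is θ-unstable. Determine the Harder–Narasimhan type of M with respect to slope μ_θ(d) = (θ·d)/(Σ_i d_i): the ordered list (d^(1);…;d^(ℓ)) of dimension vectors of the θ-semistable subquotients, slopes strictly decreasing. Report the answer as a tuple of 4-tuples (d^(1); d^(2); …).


Via rank(M_{q-1}∘⋯∘M_p): M ≅ I[1,4]^2, I[2,3], I[3,3].
μ_θ-semistable layers: μ^(1)=3; μ^(2)=1/4; μ^(3)=-8

((0, 1, 1, 0); (2, 2, 2, 2); (0, 0, 1, 0))


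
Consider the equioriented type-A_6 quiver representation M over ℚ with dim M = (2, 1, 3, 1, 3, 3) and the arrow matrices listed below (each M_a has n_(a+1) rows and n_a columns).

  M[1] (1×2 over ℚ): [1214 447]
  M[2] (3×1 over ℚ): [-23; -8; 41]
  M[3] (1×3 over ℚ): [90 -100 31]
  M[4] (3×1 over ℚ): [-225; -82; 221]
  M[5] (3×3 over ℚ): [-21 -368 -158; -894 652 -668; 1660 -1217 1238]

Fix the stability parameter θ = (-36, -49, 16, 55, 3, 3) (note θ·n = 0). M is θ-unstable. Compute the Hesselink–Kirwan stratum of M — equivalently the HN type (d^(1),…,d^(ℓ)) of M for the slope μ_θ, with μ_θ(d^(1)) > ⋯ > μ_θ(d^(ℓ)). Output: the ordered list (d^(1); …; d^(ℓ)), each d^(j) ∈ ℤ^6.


Barcode: M ≅ I[1,1], I[1,6], I[3,3]^2, I[5,5], I[5,6], I[6,6]. HN layers by μ_θ (5 steps, strictly decreasing):
  μ^(1)=61/3; μ^(2)=16; μ^(3)=3; μ^(4)=-36; μ^(5)=-85/2

((0, 0, 0, 1, 1, 1); (0, 0, 3, 0, 0, 0); (0, 0, 0, 0, 2, 2); (1, 0, 0, 0, 0, 0); (1, 1, 0, 0, 0, 0))


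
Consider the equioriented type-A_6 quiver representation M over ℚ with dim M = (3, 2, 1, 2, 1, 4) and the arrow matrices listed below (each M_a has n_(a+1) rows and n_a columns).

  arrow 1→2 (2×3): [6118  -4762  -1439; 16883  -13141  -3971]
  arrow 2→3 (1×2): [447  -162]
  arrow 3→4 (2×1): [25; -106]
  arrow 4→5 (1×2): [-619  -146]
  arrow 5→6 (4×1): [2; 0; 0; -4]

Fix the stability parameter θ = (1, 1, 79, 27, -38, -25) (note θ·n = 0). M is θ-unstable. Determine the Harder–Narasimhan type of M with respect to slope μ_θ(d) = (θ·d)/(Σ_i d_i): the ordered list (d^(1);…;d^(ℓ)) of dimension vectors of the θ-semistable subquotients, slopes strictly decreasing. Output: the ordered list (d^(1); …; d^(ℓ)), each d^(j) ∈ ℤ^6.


Interval decomposition of M: I[1,1], I[1,2], I[1,6], I[4,4], I[6,6]^3.
HN type (ℓ=4): μ^(1)=27; μ^(2)=43/4; μ^(3)=1; μ^(4)=-25

((0, 0, 0, 1, 0, 0); (0, 0, 1, 1, 1, 1); (3, 2, 0, 0, 0, 0); (0, 0, 0, 0, 0, 3))


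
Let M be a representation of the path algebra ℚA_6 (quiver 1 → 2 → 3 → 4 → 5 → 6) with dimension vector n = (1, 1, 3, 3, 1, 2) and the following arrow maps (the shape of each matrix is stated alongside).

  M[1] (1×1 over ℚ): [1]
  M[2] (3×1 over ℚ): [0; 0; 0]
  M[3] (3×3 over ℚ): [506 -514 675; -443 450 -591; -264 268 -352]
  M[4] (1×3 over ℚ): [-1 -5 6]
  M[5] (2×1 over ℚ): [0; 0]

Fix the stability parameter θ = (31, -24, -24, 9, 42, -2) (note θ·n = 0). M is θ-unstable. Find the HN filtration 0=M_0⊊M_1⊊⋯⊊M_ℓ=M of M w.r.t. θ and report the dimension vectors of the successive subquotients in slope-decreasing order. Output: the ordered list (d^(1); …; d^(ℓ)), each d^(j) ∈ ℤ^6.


Interval decomposition of M: I[1,2], I[3,4]^2, I[3,5], I[6,6]^2.
HN type (ℓ=5): μ^(1)=42; μ^(2)=9; μ^(3)=7/2; μ^(4)=-2; μ^(5)=-24

((0, 0, 0, 0, 1, 0); (0, 0, 0, 3, 0, 0); (1, 1, 0, 0, 0, 0); (0, 0, 0, 0, 0, 2); (0, 0, 3, 0, 0, 0))


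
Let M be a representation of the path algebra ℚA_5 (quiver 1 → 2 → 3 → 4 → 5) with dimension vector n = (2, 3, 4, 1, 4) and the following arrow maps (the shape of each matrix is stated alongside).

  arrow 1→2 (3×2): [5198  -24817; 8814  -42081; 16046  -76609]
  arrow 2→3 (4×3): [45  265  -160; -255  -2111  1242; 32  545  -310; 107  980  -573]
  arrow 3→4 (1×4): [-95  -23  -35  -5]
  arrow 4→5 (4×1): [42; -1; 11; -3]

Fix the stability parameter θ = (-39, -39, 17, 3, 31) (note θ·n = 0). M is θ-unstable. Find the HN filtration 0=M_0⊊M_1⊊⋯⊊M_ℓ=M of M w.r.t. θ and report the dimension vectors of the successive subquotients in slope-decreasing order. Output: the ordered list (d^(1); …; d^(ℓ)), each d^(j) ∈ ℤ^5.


Via rank(M_{q-1}∘⋯∘M_p): M ≅ I[1,1], I[1,5], I[2,3]^2, I[3,3], I[5,5]^3.
μ_θ-semistable layers: μ^(1)=31; μ^(2)=17; μ^(3)=10; μ^(4)=-39

((0, 0, 0, 0, 4); (0, 0, 3, 0, 0); (0, 0, 1, 1, 0); (2, 3, 0, 0, 0))


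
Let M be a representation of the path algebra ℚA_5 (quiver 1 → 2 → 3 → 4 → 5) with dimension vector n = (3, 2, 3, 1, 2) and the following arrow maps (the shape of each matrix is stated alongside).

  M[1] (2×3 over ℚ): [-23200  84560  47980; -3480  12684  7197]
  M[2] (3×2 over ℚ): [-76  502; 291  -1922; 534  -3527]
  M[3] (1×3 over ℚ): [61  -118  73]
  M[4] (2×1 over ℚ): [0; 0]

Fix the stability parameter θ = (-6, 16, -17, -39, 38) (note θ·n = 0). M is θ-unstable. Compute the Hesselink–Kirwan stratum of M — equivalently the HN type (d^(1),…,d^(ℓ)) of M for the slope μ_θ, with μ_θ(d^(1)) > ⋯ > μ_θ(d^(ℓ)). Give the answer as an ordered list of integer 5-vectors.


Interval decomposition of M: I[1,1]^2, I[1,4], I[2,3], I[3,3], I[5,5]^2.
HN type (ℓ=5): μ^(1)=38; μ^(2)=-1/2; μ^(3)=-6; μ^(4)=-23/2; μ^(5)=-17

((0, 0, 0, 0, 2); (0, 1, 1, 0, 0); (2, 0, 0, 0, 0); (1, 1, 1, 1, 0); (0, 0, 1, 0, 0))


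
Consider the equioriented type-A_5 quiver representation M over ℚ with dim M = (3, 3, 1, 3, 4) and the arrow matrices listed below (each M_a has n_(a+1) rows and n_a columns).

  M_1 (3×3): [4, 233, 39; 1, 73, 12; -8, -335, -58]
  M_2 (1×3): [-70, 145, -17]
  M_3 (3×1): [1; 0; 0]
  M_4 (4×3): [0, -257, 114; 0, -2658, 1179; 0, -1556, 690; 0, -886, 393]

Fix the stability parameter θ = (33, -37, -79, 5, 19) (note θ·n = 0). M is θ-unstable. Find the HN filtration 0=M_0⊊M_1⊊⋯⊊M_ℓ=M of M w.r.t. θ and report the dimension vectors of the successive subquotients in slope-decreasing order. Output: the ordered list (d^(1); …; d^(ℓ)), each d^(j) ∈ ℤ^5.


Barcode: M ≅ I[1,2]^2, I[1,4], I[4,5]^2, I[5,5]^2. HN layers by μ_θ (4 steps, strictly decreasing):
  μ^(1)=19; μ^(2)=5; μ^(3)=-2; μ^(4)=-83/3

((0, 0, 0, 0, 4); (0, 0, 0, 3, 0); (2, 2, 0, 0, 0); (1, 1, 1, 0, 0))


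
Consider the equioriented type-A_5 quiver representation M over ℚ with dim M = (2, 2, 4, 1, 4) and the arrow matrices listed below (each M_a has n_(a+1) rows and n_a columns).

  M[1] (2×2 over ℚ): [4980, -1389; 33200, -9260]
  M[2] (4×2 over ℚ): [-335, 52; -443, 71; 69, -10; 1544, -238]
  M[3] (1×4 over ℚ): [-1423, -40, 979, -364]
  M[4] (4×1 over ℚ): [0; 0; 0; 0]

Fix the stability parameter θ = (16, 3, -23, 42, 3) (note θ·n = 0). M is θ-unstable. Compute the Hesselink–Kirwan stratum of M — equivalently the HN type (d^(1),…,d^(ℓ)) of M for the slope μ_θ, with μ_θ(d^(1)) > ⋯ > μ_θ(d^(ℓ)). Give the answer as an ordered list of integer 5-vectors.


Barcode: M ≅ I[1,1], I[1,3], I[2,4], I[3,3]^2, I[5,5]^4. HN layers by μ_θ (6 steps, strictly decreasing):
  μ^(1)=42; μ^(2)=16; μ^(3)=3; μ^(4)=-4/3; μ^(5)=-10; μ^(6)=-23

((0, 0, 0, 1, 0); (1, 0, 0, 0, 0); (0, 0, 0, 0, 4); (1, 1, 1, 0, 0); (0, 1, 1, 0, 0); (0, 0, 2, 0, 0))


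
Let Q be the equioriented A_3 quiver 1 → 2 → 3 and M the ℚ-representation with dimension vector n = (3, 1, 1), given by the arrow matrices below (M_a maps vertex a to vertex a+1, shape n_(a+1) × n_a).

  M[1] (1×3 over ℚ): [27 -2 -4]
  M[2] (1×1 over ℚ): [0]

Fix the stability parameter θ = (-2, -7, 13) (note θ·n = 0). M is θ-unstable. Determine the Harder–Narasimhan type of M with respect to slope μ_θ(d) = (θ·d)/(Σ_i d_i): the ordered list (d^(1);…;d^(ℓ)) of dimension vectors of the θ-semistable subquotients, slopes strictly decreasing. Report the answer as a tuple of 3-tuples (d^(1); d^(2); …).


Barcode: M ≅ I[1,1]^2, I[1,2], I[3,3]. HN layers by μ_θ (3 steps, strictly decreasing):
  μ^(1)=13; μ^(2)=-2; μ^(3)=-9/2

((0, 0, 1); (2, 0, 0); (1, 1, 0))


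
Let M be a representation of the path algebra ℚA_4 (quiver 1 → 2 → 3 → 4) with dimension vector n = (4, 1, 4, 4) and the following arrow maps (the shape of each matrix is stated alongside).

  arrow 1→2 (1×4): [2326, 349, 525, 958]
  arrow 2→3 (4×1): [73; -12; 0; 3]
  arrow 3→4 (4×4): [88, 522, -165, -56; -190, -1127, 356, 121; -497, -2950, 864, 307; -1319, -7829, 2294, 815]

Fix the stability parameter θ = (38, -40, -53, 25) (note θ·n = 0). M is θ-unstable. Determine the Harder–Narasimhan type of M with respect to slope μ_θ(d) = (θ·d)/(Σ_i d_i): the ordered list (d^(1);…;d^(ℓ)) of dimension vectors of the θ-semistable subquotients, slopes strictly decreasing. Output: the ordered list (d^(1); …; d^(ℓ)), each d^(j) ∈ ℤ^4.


Interval decomposition of M: I[1,1]^3, I[1,4], I[3,4]^3.
HN type (ℓ=4): μ^(1)=38; μ^(2)=25; μ^(3)=-55/3; μ^(4)=-53

((3, 0, 0, 0); (0, 0, 0, 4); (1, 1, 1, 0); (0, 0, 3, 0))


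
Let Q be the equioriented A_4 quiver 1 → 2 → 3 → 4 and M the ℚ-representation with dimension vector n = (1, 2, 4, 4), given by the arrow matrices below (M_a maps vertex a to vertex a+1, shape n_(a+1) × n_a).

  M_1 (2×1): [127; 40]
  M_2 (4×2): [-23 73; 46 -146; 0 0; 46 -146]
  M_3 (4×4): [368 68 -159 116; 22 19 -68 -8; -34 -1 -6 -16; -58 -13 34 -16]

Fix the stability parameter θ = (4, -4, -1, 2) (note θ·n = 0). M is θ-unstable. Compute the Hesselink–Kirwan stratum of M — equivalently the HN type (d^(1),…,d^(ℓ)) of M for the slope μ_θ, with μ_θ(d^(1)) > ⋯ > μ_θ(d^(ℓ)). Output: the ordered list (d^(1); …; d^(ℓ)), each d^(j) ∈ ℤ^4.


Interval decomposition of M: I[1,3], I[2,2], I[3,3], I[3,4]^2, I[4,4]^2.
HN type (ℓ=4): μ^(1)=2; μ^(2)=-1/3; μ^(3)=-1; μ^(4)=-4

((0, 0, 0, 4); (1, 1, 1, 0); (0, 0, 3, 0); (0, 1, 0, 0))


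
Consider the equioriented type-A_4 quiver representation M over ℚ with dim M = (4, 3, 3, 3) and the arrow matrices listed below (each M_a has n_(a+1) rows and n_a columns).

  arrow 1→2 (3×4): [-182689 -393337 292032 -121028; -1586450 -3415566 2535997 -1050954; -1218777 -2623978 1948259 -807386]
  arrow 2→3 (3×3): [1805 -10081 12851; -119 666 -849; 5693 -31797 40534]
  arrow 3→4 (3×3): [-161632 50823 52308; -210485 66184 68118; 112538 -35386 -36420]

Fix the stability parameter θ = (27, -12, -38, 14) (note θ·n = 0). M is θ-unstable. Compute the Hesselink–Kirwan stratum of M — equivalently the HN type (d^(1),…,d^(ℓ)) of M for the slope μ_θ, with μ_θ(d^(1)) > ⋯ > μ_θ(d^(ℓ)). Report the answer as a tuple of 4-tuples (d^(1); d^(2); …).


Via rank(M_{q-1}∘⋯∘M_p): M ≅ I[1,1], I[1,3], I[1,4]^2, I[4,4].
μ_θ-semistable layers: μ^(1)=27; μ^(2)=14; μ^(3)=-23/3

((1, 0, 0, 0); (0, 0, 0, 3); (3, 3, 3, 0))


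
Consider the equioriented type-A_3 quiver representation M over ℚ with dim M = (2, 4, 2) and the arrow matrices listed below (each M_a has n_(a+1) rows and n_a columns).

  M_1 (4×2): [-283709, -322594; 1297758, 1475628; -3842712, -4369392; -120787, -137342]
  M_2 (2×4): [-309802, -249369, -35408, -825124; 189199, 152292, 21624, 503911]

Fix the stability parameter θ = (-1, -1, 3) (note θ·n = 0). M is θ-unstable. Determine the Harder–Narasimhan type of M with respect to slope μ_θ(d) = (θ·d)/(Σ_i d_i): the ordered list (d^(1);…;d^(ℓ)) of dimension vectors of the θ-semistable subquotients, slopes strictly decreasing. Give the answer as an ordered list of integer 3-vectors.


Via rank(M_{q-1}∘⋯∘M_p): M ≅ I[1,1], I[1,2], I[2,2], I[2,3]^2.
μ_θ-semistable layers: μ^(1)=3; μ^(2)=-1

((0, 0, 2); (2, 4, 0))


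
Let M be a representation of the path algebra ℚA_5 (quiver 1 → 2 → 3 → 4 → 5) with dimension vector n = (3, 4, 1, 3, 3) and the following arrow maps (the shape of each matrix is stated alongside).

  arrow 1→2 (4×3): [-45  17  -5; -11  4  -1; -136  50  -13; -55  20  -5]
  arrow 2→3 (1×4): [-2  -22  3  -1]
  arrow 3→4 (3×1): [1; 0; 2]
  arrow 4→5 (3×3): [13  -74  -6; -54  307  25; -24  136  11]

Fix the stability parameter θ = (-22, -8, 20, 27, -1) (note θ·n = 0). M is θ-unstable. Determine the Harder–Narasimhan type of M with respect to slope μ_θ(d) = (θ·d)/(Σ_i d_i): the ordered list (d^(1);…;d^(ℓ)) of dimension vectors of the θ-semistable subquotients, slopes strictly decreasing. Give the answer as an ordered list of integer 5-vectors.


Via rank(M_{q-1}∘⋯∘M_p): M ≅ I[1,2]^2, I[1,5], I[2,2], I[4,5]^2.
μ_θ-semistable layers: μ^(1)=46/3; μ^(2)=13; μ^(3)=-8; μ^(4)=-22

((0, 0, 1, 1, 1); (0, 0, 0, 2, 2); (0, 4, 0, 0, 0); (3, 0, 0, 0, 0))


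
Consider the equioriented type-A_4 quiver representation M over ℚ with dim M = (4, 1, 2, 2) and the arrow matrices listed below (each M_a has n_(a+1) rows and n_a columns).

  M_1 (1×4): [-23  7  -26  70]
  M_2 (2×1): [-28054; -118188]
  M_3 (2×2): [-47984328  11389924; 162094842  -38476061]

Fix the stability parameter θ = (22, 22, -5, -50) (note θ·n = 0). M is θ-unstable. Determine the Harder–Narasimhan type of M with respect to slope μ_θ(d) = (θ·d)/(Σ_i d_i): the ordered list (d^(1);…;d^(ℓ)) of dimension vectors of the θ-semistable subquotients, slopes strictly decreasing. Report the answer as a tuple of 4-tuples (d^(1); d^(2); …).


Via rank(M_{q-1}∘⋯∘M_p): M ≅ I[1,1]^3, I[1,3], I[3,4], I[4,4].
μ_θ-semistable layers: μ^(1)=22; μ^(2)=13; μ^(3)=-55/2; μ^(4)=-50

((3, 0, 0, 0); (1, 1, 1, 0); (0, 0, 1, 1); (0, 0, 0, 1))
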